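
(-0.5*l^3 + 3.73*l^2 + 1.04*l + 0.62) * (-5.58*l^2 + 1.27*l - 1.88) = 2.79*l^5 - 21.4484*l^4 - 0.126100000000001*l^3 - 9.1512*l^2 - 1.1678*l - 1.1656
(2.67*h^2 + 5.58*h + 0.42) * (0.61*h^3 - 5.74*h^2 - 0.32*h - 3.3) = 1.6287*h^5 - 11.922*h^4 - 32.6274*h^3 - 13.0074*h^2 - 18.5484*h - 1.386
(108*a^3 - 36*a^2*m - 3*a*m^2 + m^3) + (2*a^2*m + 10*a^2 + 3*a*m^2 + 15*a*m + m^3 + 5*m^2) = 108*a^3 - 34*a^2*m + 10*a^2 + 15*a*m + 2*m^3 + 5*m^2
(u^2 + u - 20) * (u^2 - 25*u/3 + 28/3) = u^4 - 22*u^3/3 - 19*u^2 + 176*u - 560/3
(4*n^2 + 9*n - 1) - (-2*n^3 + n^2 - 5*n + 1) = 2*n^3 + 3*n^2 + 14*n - 2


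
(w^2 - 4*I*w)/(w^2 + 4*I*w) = (w - 4*I)/(w + 4*I)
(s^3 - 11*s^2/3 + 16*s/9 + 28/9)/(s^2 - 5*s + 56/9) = (3*s^2 - 4*s - 4)/(3*s - 8)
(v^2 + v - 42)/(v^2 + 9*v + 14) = (v - 6)/(v + 2)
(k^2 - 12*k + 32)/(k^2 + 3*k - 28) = (k - 8)/(k + 7)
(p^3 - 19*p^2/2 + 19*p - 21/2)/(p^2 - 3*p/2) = p - 8 + 7/p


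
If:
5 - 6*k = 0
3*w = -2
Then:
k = 5/6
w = -2/3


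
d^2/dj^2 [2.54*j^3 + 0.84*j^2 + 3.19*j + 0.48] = 15.24*j + 1.68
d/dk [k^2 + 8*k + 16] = 2*k + 8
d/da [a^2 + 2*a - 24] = 2*a + 2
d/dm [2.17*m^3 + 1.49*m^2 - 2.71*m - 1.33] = 6.51*m^2 + 2.98*m - 2.71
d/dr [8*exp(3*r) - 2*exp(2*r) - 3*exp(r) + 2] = (24*exp(2*r) - 4*exp(r) - 3)*exp(r)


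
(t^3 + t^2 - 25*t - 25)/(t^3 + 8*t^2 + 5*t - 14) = (t^3 + t^2 - 25*t - 25)/(t^3 + 8*t^2 + 5*t - 14)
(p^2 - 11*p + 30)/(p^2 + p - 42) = (p - 5)/(p + 7)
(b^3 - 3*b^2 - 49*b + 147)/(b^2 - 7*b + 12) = (b^2 - 49)/(b - 4)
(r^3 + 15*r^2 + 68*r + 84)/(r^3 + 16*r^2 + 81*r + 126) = (r + 2)/(r + 3)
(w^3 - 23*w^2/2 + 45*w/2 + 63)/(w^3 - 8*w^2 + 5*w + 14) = (w^2 - 9*w/2 - 9)/(w^2 - w - 2)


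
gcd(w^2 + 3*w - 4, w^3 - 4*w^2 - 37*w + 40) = w - 1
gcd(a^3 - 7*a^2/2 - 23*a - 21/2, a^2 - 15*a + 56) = a - 7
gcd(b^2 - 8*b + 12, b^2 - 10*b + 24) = b - 6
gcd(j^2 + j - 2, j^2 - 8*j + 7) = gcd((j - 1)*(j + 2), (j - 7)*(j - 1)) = j - 1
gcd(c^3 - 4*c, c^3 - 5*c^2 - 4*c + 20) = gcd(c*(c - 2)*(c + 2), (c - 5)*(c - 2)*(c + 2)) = c^2 - 4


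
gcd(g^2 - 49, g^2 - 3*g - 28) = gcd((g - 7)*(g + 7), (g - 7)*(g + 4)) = g - 7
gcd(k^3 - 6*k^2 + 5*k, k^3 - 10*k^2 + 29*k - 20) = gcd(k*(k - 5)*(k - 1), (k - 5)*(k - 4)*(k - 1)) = k^2 - 6*k + 5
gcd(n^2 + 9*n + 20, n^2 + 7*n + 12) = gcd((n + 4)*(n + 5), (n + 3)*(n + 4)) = n + 4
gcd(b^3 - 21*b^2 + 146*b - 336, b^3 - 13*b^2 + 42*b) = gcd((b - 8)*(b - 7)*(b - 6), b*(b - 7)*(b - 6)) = b^2 - 13*b + 42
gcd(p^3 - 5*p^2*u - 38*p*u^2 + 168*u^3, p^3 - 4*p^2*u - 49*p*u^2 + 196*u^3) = p^2 - 11*p*u + 28*u^2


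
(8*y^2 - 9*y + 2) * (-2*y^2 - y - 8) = -16*y^4 + 10*y^3 - 59*y^2 + 70*y - 16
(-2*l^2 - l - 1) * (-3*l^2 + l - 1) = 6*l^4 + l^3 + 4*l^2 + 1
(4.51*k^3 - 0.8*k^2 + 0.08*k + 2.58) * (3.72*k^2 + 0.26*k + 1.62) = 16.7772*k^5 - 1.8034*k^4 + 7.3958*k^3 + 8.3224*k^2 + 0.8004*k + 4.1796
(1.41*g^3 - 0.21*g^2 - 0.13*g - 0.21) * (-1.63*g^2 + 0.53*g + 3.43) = -2.2983*g^5 + 1.0896*g^4 + 4.9369*g^3 - 0.4469*g^2 - 0.5572*g - 0.7203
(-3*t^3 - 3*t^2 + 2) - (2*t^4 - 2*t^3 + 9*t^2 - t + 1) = -2*t^4 - t^3 - 12*t^2 + t + 1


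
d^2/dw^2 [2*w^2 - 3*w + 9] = 4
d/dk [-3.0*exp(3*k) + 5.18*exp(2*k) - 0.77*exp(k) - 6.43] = (-9.0*exp(2*k) + 10.36*exp(k) - 0.77)*exp(k)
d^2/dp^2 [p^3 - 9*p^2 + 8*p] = 6*p - 18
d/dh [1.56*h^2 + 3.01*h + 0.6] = 3.12*h + 3.01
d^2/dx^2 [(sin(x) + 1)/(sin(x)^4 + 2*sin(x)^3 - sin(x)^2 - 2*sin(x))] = (-9*sin(x)^2 - 20*sin(x) - 8 + 14/sin(x) + 4/sin(x)^2 - 8/sin(x)^3)/((sin(x) - 1)^2*(sin(x) + 2)^3)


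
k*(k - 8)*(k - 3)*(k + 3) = k^4 - 8*k^3 - 9*k^2 + 72*k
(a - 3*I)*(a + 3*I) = a^2 + 9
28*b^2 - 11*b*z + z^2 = (-7*b + z)*(-4*b + z)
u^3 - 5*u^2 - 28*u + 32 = (u - 8)*(u - 1)*(u + 4)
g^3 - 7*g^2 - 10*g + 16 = (g - 8)*(g - 1)*(g + 2)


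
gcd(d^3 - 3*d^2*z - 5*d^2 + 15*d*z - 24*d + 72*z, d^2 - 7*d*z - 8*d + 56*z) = d - 8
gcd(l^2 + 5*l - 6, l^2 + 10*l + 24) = l + 6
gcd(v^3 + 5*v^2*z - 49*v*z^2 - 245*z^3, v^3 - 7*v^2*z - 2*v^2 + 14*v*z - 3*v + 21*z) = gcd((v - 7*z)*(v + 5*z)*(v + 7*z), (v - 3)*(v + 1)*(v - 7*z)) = -v + 7*z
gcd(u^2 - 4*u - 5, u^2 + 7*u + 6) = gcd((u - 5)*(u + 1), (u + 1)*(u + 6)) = u + 1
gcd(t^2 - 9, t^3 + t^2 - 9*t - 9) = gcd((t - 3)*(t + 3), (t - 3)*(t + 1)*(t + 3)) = t^2 - 9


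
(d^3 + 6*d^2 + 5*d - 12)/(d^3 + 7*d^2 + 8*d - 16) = (d + 3)/(d + 4)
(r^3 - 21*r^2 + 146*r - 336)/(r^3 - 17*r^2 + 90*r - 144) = (r - 7)/(r - 3)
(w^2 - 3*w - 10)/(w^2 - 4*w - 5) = (w + 2)/(w + 1)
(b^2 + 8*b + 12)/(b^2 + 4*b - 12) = (b + 2)/(b - 2)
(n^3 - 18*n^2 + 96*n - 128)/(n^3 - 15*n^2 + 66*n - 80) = (n - 8)/(n - 5)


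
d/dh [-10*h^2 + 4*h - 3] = 4 - 20*h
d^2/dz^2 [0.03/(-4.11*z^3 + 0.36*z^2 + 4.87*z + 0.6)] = ((0.7398*z - 0.0216)*(-4.11*z^3 + 0.36*z^2 + 4.87*z + 0.6) + 0.03*(-24.66*z^2 + 1.44*z + 9.74)*(-12.33*z^2 + 0.72*z + 4.87))/(-4.11*z^3 + 0.36*z^2 + 4.87*z + 0.6)^3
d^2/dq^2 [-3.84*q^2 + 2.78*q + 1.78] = -7.68000000000000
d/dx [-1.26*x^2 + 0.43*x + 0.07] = 0.43 - 2.52*x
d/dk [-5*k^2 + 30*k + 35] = 30 - 10*k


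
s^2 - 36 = (s - 6)*(s + 6)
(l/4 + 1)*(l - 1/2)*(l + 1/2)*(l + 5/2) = l^4/4 + 13*l^3/8 + 39*l^2/16 - 13*l/32 - 5/8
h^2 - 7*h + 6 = (h - 6)*(h - 1)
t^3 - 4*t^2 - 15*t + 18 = (t - 6)*(t - 1)*(t + 3)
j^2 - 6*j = j*(j - 6)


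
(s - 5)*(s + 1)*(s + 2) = s^3 - 2*s^2 - 13*s - 10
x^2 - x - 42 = (x - 7)*(x + 6)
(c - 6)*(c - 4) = c^2 - 10*c + 24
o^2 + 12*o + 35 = (o + 5)*(o + 7)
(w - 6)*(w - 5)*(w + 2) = w^3 - 9*w^2 + 8*w + 60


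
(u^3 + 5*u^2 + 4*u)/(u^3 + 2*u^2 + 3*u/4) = 4*(u^2 + 5*u + 4)/(4*u^2 + 8*u + 3)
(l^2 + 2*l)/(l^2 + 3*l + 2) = l/(l + 1)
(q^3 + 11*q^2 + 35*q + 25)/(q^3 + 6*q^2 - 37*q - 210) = (q^2 + 6*q + 5)/(q^2 + q - 42)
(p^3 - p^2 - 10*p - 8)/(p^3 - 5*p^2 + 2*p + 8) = (p + 2)/(p - 2)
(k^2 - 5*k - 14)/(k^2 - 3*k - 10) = (k - 7)/(k - 5)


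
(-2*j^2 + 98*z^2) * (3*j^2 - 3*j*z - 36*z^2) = -6*j^4 + 6*j^3*z + 366*j^2*z^2 - 294*j*z^3 - 3528*z^4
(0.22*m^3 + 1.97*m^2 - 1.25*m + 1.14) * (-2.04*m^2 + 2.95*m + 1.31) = -0.4488*m^5 - 3.3698*m^4 + 8.6497*m^3 - 3.4324*m^2 + 1.7255*m + 1.4934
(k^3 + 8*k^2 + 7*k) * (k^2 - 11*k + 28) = k^5 - 3*k^4 - 53*k^3 + 147*k^2 + 196*k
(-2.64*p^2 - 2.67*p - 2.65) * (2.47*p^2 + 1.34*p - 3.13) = -6.5208*p^4 - 10.1325*p^3 - 1.8601*p^2 + 4.8061*p + 8.2945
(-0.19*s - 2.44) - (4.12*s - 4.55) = 2.11 - 4.31*s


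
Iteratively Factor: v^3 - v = (v)*(v^2 - 1) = v*(v + 1)*(v - 1)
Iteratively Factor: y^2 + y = (y)*(y + 1)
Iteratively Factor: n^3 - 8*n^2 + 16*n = (n)*(n^2 - 8*n + 16) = n*(n - 4)*(n - 4)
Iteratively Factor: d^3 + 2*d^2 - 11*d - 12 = (d + 1)*(d^2 + d - 12) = (d + 1)*(d + 4)*(d - 3)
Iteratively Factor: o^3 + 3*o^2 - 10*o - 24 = (o + 2)*(o^2 + o - 12) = (o - 3)*(o + 2)*(o + 4)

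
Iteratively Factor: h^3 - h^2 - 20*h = (h - 5)*(h^2 + 4*h) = h*(h - 5)*(h + 4)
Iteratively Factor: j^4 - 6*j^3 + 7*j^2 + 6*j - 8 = (j + 1)*(j^3 - 7*j^2 + 14*j - 8) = (j - 2)*(j + 1)*(j^2 - 5*j + 4) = (j - 4)*(j - 2)*(j + 1)*(j - 1)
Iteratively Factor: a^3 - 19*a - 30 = (a + 2)*(a^2 - 2*a - 15) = (a - 5)*(a + 2)*(a + 3)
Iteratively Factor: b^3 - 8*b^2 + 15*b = (b - 3)*(b^2 - 5*b) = b*(b - 3)*(b - 5)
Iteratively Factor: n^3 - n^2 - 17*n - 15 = (n + 1)*(n^2 - 2*n - 15) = (n - 5)*(n + 1)*(n + 3)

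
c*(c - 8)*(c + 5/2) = c^3 - 11*c^2/2 - 20*c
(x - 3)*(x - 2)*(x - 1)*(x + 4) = x^4 - 2*x^3 - 13*x^2 + 38*x - 24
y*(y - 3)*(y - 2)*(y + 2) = y^4 - 3*y^3 - 4*y^2 + 12*y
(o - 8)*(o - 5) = o^2 - 13*o + 40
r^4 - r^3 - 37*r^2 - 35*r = r*(r - 7)*(r + 1)*(r + 5)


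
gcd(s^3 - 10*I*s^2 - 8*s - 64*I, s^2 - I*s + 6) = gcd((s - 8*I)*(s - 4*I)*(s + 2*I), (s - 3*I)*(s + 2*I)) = s + 2*I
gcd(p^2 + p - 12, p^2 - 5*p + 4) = 1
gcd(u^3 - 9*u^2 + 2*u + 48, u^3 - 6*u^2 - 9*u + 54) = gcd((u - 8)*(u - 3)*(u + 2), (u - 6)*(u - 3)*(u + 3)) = u - 3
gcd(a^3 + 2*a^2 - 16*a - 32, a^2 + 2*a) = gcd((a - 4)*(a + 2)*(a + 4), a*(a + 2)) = a + 2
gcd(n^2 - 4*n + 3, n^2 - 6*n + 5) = n - 1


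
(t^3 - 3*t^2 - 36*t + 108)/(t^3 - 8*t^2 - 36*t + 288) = (t - 3)/(t - 8)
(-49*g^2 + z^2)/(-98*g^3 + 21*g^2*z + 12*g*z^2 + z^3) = (-7*g + z)/(-14*g^2 + 5*g*z + z^2)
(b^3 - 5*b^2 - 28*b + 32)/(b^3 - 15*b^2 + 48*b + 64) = (b^2 + 3*b - 4)/(b^2 - 7*b - 8)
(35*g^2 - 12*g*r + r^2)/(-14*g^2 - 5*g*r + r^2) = (-5*g + r)/(2*g + r)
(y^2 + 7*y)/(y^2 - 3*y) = (y + 7)/(y - 3)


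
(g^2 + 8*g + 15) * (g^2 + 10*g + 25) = g^4 + 18*g^3 + 120*g^2 + 350*g + 375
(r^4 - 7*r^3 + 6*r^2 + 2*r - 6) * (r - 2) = r^5 - 9*r^4 + 20*r^3 - 10*r^2 - 10*r + 12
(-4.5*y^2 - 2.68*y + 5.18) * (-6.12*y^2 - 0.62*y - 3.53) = 27.54*y^4 + 19.1916*y^3 - 14.155*y^2 + 6.2488*y - 18.2854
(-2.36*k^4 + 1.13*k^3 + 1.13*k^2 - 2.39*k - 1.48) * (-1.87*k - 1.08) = 4.4132*k^5 + 0.4357*k^4 - 3.3335*k^3 + 3.2489*k^2 + 5.3488*k + 1.5984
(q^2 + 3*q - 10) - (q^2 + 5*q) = -2*q - 10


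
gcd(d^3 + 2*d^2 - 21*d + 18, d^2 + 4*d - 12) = d + 6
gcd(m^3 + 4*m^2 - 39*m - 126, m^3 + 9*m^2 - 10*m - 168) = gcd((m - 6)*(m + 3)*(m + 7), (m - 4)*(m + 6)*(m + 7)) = m + 7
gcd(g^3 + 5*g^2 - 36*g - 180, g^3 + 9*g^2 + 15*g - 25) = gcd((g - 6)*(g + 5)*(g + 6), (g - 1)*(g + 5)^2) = g + 5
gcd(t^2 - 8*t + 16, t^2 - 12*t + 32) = t - 4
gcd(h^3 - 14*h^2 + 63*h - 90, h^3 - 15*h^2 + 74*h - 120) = h^2 - 11*h + 30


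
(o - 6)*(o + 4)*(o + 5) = o^3 + 3*o^2 - 34*o - 120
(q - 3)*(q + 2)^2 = q^3 + q^2 - 8*q - 12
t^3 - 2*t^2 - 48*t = t*(t - 8)*(t + 6)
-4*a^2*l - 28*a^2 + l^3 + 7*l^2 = (-2*a + l)*(2*a + l)*(l + 7)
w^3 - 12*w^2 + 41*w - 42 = (w - 7)*(w - 3)*(w - 2)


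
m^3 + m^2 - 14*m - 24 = (m - 4)*(m + 2)*(m + 3)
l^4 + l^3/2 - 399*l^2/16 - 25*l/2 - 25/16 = (l - 5)*(l + 1/4)^2*(l + 5)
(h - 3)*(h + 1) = h^2 - 2*h - 3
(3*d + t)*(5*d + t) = 15*d^2 + 8*d*t + t^2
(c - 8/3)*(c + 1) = c^2 - 5*c/3 - 8/3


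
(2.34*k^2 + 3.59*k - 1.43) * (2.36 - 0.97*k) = -2.2698*k^3 + 2.0401*k^2 + 9.8595*k - 3.3748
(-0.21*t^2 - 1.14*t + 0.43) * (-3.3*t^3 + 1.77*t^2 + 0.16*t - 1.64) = 0.693*t^5 + 3.3903*t^4 - 3.4704*t^3 + 0.9231*t^2 + 1.9384*t - 0.7052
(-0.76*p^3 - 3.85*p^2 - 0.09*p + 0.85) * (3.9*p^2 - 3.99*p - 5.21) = -2.964*p^5 - 11.9826*p^4 + 18.9701*p^3 + 23.7326*p^2 - 2.9226*p - 4.4285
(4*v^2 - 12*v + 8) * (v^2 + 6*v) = 4*v^4 + 12*v^3 - 64*v^2 + 48*v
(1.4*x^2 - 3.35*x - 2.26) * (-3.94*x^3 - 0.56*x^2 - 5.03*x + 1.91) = -5.516*x^5 + 12.415*x^4 + 3.7384*x^3 + 20.7901*x^2 + 4.9693*x - 4.3166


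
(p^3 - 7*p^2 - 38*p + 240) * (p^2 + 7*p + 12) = p^5 - 75*p^3 - 110*p^2 + 1224*p + 2880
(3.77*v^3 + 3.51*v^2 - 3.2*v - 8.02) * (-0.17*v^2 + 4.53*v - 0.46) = -0.6409*v^5 + 16.4814*v^4 + 14.7101*v^3 - 14.7472*v^2 - 34.8586*v + 3.6892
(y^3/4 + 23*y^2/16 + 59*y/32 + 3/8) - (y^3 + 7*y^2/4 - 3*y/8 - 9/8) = -3*y^3/4 - 5*y^2/16 + 71*y/32 + 3/2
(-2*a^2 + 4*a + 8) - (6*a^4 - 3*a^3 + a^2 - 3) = -6*a^4 + 3*a^3 - 3*a^2 + 4*a + 11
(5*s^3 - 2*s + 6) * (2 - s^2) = -5*s^5 + 12*s^3 - 6*s^2 - 4*s + 12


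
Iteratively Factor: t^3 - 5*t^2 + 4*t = (t - 4)*(t^2 - t) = (t - 4)*(t - 1)*(t)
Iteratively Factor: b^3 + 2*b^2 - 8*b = (b - 2)*(b^2 + 4*b) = (b - 2)*(b + 4)*(b)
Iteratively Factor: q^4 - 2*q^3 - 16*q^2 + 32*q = (q + 4)*(q^3 - 6*q^2 + 8*q) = (q - 2)*(q + 4)*(q^2 - 4*q) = q*(q - 2)*(q + 4)*(q - 4)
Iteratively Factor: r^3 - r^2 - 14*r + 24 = (r - 3)*(r^2 + 2*r - 8) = (r - 3)*(r + 4)*(r - 2)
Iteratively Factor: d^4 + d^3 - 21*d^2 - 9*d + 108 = (d - 3)*(d^3 + 4*d^2 - 9*d - 36) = (d - 3)*(d + 3)*(d^2 + d - 12) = (d - 3)*(d + 3)*(d + 4)*(d - 3)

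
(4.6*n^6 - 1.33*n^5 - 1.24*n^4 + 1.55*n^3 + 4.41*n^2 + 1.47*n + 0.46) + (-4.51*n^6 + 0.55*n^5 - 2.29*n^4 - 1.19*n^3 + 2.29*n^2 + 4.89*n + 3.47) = 0.0899999999999999*n^6 - 0.78*n^5 - 3.53*n^4 + 0.36*n^3 + 6.7*n^2 + 6.36*n + 3.93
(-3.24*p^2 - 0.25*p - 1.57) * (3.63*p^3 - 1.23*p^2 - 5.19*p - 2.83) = -11.7612*p^5 + 3.0777*p^4 + 11.424*p^3 + 12.3978*p^2 + 8.8558*p + 4.4431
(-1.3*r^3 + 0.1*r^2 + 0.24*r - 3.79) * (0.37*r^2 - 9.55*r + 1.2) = -0.481*r^5 + 12.452*r^4 - 2.4262*r^3 - 3.5743*r^2 + 36.4825*r - 4.548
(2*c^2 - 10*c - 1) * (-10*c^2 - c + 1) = -20*c^4 + 98*c^3 + 22*c^2 - 9*c - 1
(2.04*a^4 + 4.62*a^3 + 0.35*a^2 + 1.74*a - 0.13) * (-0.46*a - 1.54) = -0.9384*a^5 - 5.2668*a^4 - 7.2758*a^3 - 1.3394*a^2 - 2.6198*a + 0.2002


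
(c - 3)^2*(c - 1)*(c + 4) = c^4 - 3*c^3 - 13*c^2 + 51*c - 36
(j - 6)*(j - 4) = j^2 - 10*j + 24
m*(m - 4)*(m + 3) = m^3 - m^2 - 12*m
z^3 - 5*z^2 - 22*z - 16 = (z - 8)*(z + 1)*(z + 2)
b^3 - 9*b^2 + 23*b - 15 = (b - 5)*(b - 3)*(b - 1)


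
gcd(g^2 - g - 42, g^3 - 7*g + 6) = 1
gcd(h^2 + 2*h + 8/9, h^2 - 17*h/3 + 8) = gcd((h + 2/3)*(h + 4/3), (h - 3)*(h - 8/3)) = 1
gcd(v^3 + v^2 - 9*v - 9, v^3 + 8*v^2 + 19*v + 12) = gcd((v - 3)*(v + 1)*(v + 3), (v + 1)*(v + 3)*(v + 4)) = v^2 + 4*v + 3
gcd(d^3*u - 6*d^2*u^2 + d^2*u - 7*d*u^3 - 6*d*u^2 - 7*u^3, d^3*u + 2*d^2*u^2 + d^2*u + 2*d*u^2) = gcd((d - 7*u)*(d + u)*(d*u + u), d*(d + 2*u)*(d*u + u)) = d*u + u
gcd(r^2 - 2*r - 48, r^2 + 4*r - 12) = r + 6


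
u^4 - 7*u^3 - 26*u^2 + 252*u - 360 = (u - 6)*(u - 5)*(u - 2)*(u + 6)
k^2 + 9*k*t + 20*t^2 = (k + 4*t)*(k + 5*t)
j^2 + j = j*(j + 1)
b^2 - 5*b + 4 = (b - 4)*(b - 1)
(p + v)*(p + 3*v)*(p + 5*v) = p^3 + 9*p^2*v + 23*p*v^2 + 15*v^3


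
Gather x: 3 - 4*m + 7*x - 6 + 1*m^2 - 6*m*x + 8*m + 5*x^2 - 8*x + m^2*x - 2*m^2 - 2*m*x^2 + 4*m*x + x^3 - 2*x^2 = -m^2 + 4*m + x^3 + x^2*(3 - 2*m) + x*(m^2 - 2*m - 1) - 3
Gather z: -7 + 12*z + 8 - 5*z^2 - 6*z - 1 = -5*z^2 + 6*z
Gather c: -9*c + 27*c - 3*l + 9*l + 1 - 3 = 18*c + 6*l - 2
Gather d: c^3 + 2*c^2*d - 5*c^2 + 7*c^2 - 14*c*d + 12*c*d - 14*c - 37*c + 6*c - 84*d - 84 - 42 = c^3 + 2*c^2 - 45*c + d*(2*c^2 - 2*c - 84) - 126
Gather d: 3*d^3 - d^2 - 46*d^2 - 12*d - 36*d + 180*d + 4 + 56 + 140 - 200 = 3*d^3 - 47*d^2 + 132*d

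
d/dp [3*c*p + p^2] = 3*c + 2*p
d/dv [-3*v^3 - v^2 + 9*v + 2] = -9*v^2 - 2*v + 9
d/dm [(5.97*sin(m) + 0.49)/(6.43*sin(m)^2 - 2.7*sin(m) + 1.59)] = (-38.3871*sin(m)^2 - 6.3014*sin(m) + 10.8153)*cos(m)/(41.3449*sin(m)^4 - 34.722*sin(m)^3 + 27.7374*sin(m)^2 - 8.586*sin(m) + 2.5281)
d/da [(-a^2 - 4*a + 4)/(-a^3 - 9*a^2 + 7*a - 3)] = (-a^4 - 8*a^3 - 31*a^2 + 78*a - 16)/(a^6 + 18*a^5 + 67*a^4 - 120*a^3 + 103*a^2 - 42*a + 9)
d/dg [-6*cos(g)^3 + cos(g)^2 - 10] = 2*(9*cos(g) - 1)*sin(g)*cos(g)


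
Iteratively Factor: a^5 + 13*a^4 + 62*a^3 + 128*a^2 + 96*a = (a + 4)*(a^4 + 9*a^3 + 26*a^2 + 24*a) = (a + 2)*(a + 4)*(a^3 + 7*a^2 + 12*a) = (a + 2)*(a + 4)^2*(a^2 + 3*a) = (a + 2)*(a + 3)*(a + 4)^2*(a)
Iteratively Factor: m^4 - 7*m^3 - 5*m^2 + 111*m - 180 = (m - 3)*(m^3 - 4*m^2 - 17*m + 60) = (m - 3)*(m + 4)*(m^2 - 8*m + 15) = (m - 5)*(m - 3)*(m + 4)*(m - 3)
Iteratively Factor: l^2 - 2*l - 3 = (l + 1)*(l - 3)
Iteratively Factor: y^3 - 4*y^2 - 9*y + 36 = (y - 3)*(y^2 - y - 12) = (y - 3)*(y + 3)*(y - 4)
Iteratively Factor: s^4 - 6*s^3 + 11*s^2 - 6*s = (s - 3)*(s^3 - 3*s^2 + 2*s) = (s - 3)*(s - 2)*(s^2 - s) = s*(s - 3)*(s - 2)*(s - 1)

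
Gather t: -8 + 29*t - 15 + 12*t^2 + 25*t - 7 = 12*t^2 + 54*t - 30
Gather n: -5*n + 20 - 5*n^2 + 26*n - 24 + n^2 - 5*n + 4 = -4*n^2 + 16*n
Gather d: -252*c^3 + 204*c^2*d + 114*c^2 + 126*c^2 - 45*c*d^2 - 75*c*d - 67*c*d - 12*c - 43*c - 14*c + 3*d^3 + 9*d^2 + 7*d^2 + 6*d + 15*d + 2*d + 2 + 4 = -252*c^3 + 240*c^2 - 69*c + 3*d^3 + d^2*(16 - 45*c) + d*(204*c^2 - 142*c + 23) + 6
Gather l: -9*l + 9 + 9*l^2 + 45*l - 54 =9*l^2 + 36*l - 45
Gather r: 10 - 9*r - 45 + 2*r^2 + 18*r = 2*r^2 + 9*r - 35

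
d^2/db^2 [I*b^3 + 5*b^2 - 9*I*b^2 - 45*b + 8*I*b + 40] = 6*I*b + 10 - 18*I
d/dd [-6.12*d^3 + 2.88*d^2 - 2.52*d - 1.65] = -18.36*d^2 + 5.76*d - 2.52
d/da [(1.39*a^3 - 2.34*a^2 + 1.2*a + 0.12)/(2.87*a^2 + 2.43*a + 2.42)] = (3.9893*a^4 + 6.7554*a^3 + 0.961199999999999*a^2 - 12.0144*a + 2.6124)/(8.2369*a^4 + 13.9482*a^3 + 19.7957*a^2 + 11.7612*a + 5.8564)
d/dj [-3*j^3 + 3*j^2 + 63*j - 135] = -9*j^2 + 6*j + 63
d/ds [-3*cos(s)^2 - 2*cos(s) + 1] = 2*(3*cos(s) + 1)*sin(s)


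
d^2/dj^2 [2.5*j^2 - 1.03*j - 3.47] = 5.00000000000000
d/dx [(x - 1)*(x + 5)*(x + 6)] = 3*x^2 + 20*x + 19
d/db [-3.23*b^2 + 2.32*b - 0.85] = 2.32 - 6.46*b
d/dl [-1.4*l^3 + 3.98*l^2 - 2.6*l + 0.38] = -4.2*l^2 + 7.96*l - 2.6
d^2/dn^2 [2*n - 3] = 0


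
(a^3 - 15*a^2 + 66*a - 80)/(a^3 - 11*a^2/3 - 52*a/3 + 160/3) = 3*(a^2 - 10*a + 16)/(3*a^2 + 4*a - 32)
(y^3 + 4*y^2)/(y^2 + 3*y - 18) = y^2*(y + 4)/(y^2 + 3*y - 18)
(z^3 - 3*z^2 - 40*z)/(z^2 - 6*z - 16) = z*(z + 5)/(z + 2)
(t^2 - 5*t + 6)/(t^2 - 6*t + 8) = (t - 3)/(t - 4)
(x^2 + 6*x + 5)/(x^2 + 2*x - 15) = (x + 1)/(x - 3)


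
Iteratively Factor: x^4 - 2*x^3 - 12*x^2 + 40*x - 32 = (x - 2)*(x^3 - 12*x + 16) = (x - 2)^2*(x^2 + 2*x - 8) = (x - 2)^3*(x + 4)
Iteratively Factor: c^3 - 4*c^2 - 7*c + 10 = (c - 1)*(c^2 - 3*c - 10) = (c - 1)*(c + 2)*(c - 5)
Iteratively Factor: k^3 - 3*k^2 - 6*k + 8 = (k + 2)*(k^2 - 5*k + 4) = (k - 1)*(k + 2)*(k - 4)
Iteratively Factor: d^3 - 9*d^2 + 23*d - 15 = (d - 5)*(d^2 - 4*d + 3) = (d - 5)*(d - 1)*(d - 3)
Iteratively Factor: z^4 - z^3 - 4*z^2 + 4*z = (z)*(z^3 - z^2 - 4*z + 4) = z*(z - 2)*(z^2 + z - 2) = z*(z - 2)*(z - 1)*(z + 2)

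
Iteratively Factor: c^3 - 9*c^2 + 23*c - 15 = (c - 3)*(c^2 - 6*c + 5) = (c - 5)*(c - 3)*(c - 1)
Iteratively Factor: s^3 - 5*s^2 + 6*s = (s - 3)*(s^2 - 2*s) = (s - 3)*(s - 2)*(s)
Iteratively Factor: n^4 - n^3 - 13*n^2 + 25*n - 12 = (n + 4)*(n^3 - 5*n^2 + 7*n - 3) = (n - 1)*(n + 4)*(n^2 - 4*n + 3) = (n - 3)*(n - 1)*(n + 4)*(n - 1)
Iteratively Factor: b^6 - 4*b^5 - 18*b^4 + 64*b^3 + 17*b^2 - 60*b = (b + 4)*(b^5 - 8*b^4 + 14*b^3 + 8*b^2 - 15*b) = (b - 5)*(b + 4)*(b^4 - 3*b^3 - b^2 + 3*b) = b*(b - 5)*(b + 4)*(b^3 - 3*b^2 - b + 3) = b*(b - 5)*(b - 3)*(b + 4)*(b^2 - 1) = b*(b - 5)*(b - 3)*(b - 1)*(b + 4)*(b + 1)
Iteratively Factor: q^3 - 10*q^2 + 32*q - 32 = (q - 4)*(q^2 - 6*q + 8) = (q - 4)*(q - 2)*(q - 4)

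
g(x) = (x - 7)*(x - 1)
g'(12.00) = 16.00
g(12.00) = 55.00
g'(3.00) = -2.00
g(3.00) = -8.00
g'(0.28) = -7.44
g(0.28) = 4.84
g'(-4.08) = -16.16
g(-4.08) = 56.29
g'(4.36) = 0.72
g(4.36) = -8.87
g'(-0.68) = -9.36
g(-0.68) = 12.90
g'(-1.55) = -11.10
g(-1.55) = 21.80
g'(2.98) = -2.04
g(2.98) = -7.96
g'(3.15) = -1.70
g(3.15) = -8.28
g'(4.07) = 0.14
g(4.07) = -9.00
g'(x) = 2*x - 8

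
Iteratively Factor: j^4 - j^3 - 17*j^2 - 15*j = (j + 3)*(j^3 - 4*j^2 - 5*j) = j*(j + 3)*(j^2 - 4*j - 5) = j*(j - 5)*(j + 3)*(j + 1)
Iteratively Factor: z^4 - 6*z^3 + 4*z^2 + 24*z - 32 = (z - 2)*(z^3 - 4*z^2 - 4*z + 16) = (z - 4)*(z - 2)*(z^2 - 4) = (z - 4)*(z - 2)*(z + 2)*(z - 2)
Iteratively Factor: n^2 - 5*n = (n - 5)*(n)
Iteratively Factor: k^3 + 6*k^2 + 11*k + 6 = (k + 1)*(k^2 + 5*k + 6) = (k + 1)*(k + 3)*(k + 2)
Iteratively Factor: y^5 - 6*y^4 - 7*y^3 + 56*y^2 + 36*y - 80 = (y - 4)*(y^4 - 2*y^3 - 15*y^2 - 4*y + 20) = (y - 5)*(y - 4)*(y^3 + 3*y^2 - 4) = (y - 5)*(y - 4)*(y - 1)*(y^2 + 4*y + 4) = (y - 5)*(y - 4)*(y - 1)*(y + 2)*(y + 2)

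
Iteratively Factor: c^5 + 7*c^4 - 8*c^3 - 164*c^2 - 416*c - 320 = (c + 4)*(c^4 + 3*c^3 - 20*c^2 - 84*c - 80) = (c + 2)*(c + 4)*(c^3 + c^2 - 22*c - 40) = (c + 2)^2*(c + 4)*(c^2 - c - 20) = (c - 5)*(c + 2)^2*(c + 4)*(c + 4)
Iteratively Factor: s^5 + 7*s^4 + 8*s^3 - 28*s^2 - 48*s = (s + 4)*(s^4 + 3*s^3 - 4*s^2 - 12*s) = (s + 2)*(s + 4)*(s^3 + s^2 - 6*s) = s*(s + 2)*(s + 4)*(s^2 + s - 6) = s*(s - 2)*(s + 2)*(s + 4)*(s + 3)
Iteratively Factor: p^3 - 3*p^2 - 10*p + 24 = (p - 4)*(p^2 + p - 6) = (p - 4)*(p + 3)*(p - 2)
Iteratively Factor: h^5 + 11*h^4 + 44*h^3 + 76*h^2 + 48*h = (h)*(h^4 + 11*h^3 + 44*h^2 + 76*h + 48) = h*(h + 4)*(h^3 + 7*h^2 + 16*h + 12) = h*(h + 2)*(h + 4)*(h^2 + 5*h + 6) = h*(h + 2)*(h + 3)*(h + 4)*(h + 2)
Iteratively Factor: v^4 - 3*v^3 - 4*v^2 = (v)*(v^3 - 3*v^2 - 4*v) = v^2*(v^2 - 3*v - 4) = v^2*(v - 4)*(v + 1)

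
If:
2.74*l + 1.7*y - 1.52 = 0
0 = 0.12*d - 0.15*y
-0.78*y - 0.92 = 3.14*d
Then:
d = -0.24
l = 0.68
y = -0.20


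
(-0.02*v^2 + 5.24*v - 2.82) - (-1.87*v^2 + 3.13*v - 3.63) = 1.85*v^2 + 2.11*v + 0.81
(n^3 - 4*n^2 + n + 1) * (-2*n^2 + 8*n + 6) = -2*n^5 + 16*n^4 - 28*n^3 - 18*n^2 + 14*n + 6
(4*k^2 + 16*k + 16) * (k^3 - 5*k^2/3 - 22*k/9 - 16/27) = 4*k^5 + 28*k^4/3 - 184*k^3/9 - 1840*k^2/27 - 1312*k/27 - 256/27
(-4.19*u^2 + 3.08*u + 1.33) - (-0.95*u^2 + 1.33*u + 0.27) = -3.24*u^2 + 1.75*u + 1.06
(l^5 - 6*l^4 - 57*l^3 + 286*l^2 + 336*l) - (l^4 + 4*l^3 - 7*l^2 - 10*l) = l^5 - 7*l^4 - 61*l^3 + 293*l^2 + 346*l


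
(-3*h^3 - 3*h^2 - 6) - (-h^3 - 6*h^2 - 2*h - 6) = -2*h^3 + 3*h^2 + 2*h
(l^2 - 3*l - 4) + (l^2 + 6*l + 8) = 2*l^2 + 3*l + 4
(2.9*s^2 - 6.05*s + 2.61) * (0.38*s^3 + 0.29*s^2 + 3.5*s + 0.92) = 1.102*s^5 - 1.458*s^4 + 9.3873*s^3 - 17.7501*s^2 + 3.569*s + 2.4012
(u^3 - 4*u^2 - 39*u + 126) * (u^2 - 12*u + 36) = u^5 - 16*u^4 + 45*u^3 + 450*u^2 - 2916*u + 4536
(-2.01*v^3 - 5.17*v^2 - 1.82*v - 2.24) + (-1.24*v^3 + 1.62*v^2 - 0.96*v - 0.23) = -3.25*v^3 - 3.55*v^2 - 2.78*v - 2.47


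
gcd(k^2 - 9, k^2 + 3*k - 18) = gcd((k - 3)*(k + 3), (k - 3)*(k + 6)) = k - 3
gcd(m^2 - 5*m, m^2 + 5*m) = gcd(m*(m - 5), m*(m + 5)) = m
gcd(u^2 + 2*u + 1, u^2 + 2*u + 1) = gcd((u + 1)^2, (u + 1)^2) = u^2 + 2*u + 1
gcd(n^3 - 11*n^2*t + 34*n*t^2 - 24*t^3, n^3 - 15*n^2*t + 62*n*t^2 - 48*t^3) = n^2 - 7*n*t + 6*t^2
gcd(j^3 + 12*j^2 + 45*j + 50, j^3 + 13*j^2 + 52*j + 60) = j^2 + 7*j + 10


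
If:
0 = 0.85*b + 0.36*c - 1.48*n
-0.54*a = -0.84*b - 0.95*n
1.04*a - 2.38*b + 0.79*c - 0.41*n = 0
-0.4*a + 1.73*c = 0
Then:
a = 0.00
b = 0.00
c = 0.00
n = 0.00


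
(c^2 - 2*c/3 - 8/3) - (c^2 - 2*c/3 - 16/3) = 8/3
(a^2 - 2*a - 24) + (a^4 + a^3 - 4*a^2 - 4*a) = a^4 + a^3 - 3*a^2 - 6*a - 24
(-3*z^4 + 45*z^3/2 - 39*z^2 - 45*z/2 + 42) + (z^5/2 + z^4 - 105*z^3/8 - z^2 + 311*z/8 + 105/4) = z^5/2 - 2*z^4 + 75*z^3/8 - 40*z^2 + 131*z/8 + 273/4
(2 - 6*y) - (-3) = 5 - 6*y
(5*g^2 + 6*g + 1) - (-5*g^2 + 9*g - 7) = 10*g^2 - 3*g + 8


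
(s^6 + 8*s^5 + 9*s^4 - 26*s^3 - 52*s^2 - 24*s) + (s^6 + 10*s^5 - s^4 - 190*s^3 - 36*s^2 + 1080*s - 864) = 2*s^6 + 18*s^5 + 8*s^4 - 216*s^3 - 88*s^2 + 1056*s - 864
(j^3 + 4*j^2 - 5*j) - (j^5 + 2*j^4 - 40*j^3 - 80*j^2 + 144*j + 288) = -j^5 - 2*j^4 + 41*j^3 + 84*j^2 - 149*j - 288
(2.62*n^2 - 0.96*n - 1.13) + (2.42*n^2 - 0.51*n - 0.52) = 5.04*n^2 - 1.47*n - 1.65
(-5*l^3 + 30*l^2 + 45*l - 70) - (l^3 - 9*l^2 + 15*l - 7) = -6*l^3 + 39*l^2 + 30*l - 63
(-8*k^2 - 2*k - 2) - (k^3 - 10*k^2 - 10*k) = -k^3 + 2*k^2 + 8*k - 2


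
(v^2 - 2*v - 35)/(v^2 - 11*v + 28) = (v + 5)/(v - 4)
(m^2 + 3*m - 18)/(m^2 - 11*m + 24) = (m + 6)/(m - 8)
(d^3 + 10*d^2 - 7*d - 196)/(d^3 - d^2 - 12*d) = (d^2 + 14*d + 49)/(d*(d + 3))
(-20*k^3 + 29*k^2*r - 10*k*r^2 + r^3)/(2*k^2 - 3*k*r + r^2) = (20*k^2 - 9*k*r + r^2)/(-2*k + r)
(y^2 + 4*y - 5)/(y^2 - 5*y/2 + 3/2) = 2*(y + 5)/(2*y - 3)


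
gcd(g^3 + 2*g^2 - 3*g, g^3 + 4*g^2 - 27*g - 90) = g + 3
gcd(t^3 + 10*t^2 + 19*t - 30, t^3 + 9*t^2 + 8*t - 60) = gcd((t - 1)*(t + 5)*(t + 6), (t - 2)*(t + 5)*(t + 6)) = t^2 + 11*t + 30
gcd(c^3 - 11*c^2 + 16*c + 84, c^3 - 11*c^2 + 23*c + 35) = c - 7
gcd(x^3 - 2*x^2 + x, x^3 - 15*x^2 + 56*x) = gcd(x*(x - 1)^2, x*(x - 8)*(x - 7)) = x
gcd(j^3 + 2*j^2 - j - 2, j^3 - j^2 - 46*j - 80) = j + 2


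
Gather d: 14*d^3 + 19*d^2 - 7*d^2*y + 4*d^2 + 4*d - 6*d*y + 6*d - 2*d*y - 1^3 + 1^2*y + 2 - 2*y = 14*d^3 + d^2*(23 - 7*y) + d*(10 - 8*y) - y + 1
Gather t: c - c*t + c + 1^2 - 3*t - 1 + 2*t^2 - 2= 2*c + 2*t^2 + t*(-c - 3) - 2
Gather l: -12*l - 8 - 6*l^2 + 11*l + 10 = -6*l^2 - l + 2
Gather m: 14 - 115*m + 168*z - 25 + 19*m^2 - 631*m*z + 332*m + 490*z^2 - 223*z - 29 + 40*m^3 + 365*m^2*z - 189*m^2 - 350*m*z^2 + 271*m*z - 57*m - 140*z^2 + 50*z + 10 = 40*m^3 + m^2*(365*z - 170) + m*(-350*z^2 - 360*z + 160) + 350*z^2 - 5*z - 30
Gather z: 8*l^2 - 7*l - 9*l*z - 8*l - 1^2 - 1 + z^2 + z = 8*l^2 - 15*l + z^2 + z*(1 - 9*l) - 2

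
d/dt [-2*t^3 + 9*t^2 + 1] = 6*t*(3 - t)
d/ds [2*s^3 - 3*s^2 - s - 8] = 6*s^2 - 6*s - 1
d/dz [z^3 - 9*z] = 3*z^2 - 9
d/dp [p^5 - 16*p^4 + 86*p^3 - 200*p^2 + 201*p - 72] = 5*p^4 - 64*p^3 + 258*p^2 - 400*p + 201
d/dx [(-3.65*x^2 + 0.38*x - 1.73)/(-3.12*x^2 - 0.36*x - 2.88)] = (2.4996*x^2 + 10.2288*x - 1.7172)/(9.7344*x^4 + 2.2464*x^3 + 18.1008*x^2 + 2.0736*x + 8.2944)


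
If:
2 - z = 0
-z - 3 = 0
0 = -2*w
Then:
No Solution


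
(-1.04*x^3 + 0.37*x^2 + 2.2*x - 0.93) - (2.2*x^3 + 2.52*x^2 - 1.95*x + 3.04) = -3.24*x^3 - 2.15*x^2 + 4.15*x - 3.97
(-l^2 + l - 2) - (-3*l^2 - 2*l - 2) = 2*l^2 + 3*l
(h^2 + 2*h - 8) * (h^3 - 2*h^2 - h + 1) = h^5 - 13*h^3 + 15*h^2 + 10*h - 8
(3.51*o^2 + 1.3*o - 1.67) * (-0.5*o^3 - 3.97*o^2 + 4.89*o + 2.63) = -1.755*o^5 - 14.5847*o^4 + 12.8379*o^3 + 22.2182*o^2 - 4.7473*o - 4.3921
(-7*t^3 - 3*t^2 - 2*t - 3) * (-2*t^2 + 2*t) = 14*t^5 - 8*t^4 - 2*t^3 + 2*t^2 - 6*t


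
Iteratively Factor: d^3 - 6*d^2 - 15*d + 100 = (d - 5)*(d^2 - d - 20) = (d - 5)^2*(d + 4)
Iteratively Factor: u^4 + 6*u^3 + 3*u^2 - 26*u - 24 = (u - 2)*(u^3 + 8*u^2 + 19*u + 12) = (u - 2)*(u + 3)*(u^2 + 5*u + 4) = (u - 2)*(u + 3)*(u + 4)*(u + 1)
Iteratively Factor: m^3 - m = (m)*(m^2 - 1) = m*(m + 1)*(m - 1)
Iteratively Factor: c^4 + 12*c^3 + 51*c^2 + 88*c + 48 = (c + 3)*(c^3 + 9*c^2 + 24*c + 16) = (c + 3)*(c + 4)*(c^2 + 5*c + 4) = (c + 1)*(c + 3)*(c + 4)*(c + 4)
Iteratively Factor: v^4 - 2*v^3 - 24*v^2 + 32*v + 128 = (v + 2)*(v^3 - 4*v^2 - 16*v + 64) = (v - 4)*(v + 2)*(v^2 - 16) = (v - 4)*(v + 2)*(v + 4)*(v - 4)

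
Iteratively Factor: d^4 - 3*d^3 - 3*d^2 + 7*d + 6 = (d + 1)*(d^3 - 4*d^2 + d + 6) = (d - 2)*(d + 1)*(d^2 - 2*d - 3) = (d - 2)*(d + 1)^2*(d - 3)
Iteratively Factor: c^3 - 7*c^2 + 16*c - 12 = (c - 2)*(c^2 - 5*c + 6) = (c - 2)^2*(c - 3)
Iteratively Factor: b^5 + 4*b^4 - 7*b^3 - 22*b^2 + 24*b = (b + 4)*(b^4 - 7*b^2 + 6*b) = (b - 2)*(b + 4)*(b^3 + 2*b^2 - 3*b) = (b - 2)*(b + 3)*(b + 4)*(b^2 - b) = b*(b - 2)*(b + 3)*(b + 4)*(b - 1)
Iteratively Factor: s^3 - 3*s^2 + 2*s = (s)*(s^2 - 3*s + 2) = s*(s - 2)*(s - 1)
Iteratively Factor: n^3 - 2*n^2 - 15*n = (n - 5)*(n^2 + 3*n) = n*(n - 5)*(n + 3)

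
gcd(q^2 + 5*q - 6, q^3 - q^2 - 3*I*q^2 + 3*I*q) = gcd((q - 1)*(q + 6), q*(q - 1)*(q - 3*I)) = q - 1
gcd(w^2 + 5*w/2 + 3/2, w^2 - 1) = w + 1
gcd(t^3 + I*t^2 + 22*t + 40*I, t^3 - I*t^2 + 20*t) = t^2 - I*t + 20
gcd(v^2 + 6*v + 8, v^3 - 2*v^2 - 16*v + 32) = v + 4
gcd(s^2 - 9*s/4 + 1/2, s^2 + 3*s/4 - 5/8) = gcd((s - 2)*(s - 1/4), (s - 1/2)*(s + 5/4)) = 1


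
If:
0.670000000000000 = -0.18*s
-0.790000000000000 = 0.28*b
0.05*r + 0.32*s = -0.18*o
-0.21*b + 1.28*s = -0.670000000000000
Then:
No Solution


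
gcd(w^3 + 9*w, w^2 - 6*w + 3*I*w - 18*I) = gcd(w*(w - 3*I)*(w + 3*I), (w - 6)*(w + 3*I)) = w + 3*I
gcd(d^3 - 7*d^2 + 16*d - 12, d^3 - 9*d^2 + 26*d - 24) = d^2 - 5*d + 6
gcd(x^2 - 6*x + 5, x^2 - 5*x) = x - 5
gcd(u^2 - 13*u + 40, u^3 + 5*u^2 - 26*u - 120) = u - 5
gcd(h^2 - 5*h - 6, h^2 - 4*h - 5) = h + 1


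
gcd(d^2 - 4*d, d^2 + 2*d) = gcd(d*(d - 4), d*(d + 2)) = d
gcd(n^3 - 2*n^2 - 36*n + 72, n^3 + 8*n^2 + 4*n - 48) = n^2 + 4*n - 12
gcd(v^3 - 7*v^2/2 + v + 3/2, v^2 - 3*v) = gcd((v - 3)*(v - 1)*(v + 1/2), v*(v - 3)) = v - 3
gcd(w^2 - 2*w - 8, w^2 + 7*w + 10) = w + 2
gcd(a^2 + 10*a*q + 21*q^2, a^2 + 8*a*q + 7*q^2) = a + 7*q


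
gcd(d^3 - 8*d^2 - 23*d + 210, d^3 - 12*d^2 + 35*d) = d - 7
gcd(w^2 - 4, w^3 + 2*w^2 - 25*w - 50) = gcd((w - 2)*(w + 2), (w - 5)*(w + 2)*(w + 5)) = w + 2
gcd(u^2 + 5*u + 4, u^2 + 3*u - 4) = u + 4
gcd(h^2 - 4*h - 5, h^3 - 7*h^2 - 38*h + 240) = h - 5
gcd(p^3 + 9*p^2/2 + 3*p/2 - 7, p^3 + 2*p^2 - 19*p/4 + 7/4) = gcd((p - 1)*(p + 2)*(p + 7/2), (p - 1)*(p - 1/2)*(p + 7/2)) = p^2 + 5*p/2 - 7/2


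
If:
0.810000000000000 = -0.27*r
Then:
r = -3.00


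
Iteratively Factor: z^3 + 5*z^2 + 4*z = (z)*(z^2 + 5*z + 4) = z*(z + 1)*(z + 4)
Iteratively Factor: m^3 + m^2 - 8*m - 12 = (m - 3)*(m^2 + 4*m + 4) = (m - 3)*(m + 2)*(m + 2)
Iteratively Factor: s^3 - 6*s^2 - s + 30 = (s - 5)*(s^2 - s - 6) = (s - 5)*(s + 2)*(s - 3)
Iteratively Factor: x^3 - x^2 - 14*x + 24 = (x - 2)*(x^2 + x - 12) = (x - 2)*(x + 4)*(x - 3)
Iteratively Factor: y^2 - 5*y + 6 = (y - 3)*(y - 2)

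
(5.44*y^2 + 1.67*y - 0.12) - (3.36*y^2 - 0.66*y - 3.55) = 2.08*y^2 + 2.33*y + 3.43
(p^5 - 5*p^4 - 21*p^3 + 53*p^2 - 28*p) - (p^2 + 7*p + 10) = p^5 - 5*p^4 - 21*p^3 + 52*p^2 - 35*p - 10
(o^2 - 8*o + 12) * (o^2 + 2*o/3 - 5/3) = o^4 - 22*o^3/3 + 5*o^2 + 64*o/3 - 20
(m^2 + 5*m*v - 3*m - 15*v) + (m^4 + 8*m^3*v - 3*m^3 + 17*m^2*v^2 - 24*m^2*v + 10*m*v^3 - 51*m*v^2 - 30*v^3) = m^4 + 8*m^3*v - 3*m^3 + 17*m^2*v^2 - 24*m^2*v + m^2 + 10*m*v^3 - 51*m*v^2 + 5*m*v - 3*m - 30*v^3 - 15*v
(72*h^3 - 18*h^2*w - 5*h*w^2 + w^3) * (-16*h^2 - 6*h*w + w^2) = -1152*h^5 - 144*h^4*w + 260*h^3*w^2 - 4*h^2*w^3 - 11*h*w^4 + w^5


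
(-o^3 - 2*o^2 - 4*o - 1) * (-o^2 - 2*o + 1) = o^5 + 4*o^4 + 7*o^3 + 7*o^2 - 2*o - 1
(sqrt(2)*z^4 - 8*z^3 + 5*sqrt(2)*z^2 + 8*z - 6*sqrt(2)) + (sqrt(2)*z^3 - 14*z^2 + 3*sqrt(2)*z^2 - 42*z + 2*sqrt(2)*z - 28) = sqrt(2)*z^4 - 8*z^3 + sqrt(2)*z^3 - 14*z^2 + 8*sqrt(2)*z^2 - 34*z + 2*sqrt(2)*z - 28 - 6*sqrt(2)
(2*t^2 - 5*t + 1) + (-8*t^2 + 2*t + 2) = -6*t^2 - 3*t + 3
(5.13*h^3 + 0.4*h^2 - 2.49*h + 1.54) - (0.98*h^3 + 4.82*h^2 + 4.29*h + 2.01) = 4.15*h^3 - 4.42*h^2 - 6.78*h - 0.47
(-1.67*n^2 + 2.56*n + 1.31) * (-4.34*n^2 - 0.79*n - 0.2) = 7.2478*n^4 - 9.7911*n^3 - 7.3738*n^2 - 1.5469*n - 0.262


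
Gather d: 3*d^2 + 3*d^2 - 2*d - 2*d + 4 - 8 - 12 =6*d^2 - 4*d - 16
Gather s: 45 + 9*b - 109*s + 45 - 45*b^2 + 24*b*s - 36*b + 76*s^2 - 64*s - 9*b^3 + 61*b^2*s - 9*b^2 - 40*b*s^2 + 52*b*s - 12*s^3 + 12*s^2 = -9*b^3 - 54*b^2 - 27*b - 12*s^3 + s^2*(88 - 40*b) + s*(61*b^2 + 76*b - 173) + 90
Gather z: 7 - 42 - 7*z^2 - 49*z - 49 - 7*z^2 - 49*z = -14*z^2 - 98*z - 84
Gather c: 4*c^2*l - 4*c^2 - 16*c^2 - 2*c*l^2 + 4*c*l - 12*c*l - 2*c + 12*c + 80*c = c^2*(4*l - 20) + c*(-2*l^2 - 8*l + 90)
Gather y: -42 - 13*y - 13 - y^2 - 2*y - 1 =-y^2 - 15*y - 56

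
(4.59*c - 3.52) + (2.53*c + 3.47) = 7.12*c - 0.0499999999999998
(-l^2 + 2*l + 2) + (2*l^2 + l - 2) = l^2 + 3*l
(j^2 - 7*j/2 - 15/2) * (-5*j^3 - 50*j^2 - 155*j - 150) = -5*j^5 - 65*j^4/2 + 115*j^3/2 + 1535*j^2/2 + 3375*j/2 + 1125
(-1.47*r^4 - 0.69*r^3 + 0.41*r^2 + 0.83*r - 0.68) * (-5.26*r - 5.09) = 7.7322*r^5 + 11.1117*r^4 + 1.3555*r^3 - 6.4527*r^2 - 0.647899999999999*r + 3.4612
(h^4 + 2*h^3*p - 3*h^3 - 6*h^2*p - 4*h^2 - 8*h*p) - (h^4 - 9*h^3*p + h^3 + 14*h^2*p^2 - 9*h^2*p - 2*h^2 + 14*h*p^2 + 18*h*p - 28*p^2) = 11*h^3*p - 4*h^3 - 14*h^2*p^2 + 3*h^2*p - 2*h^2 - 14*h*p^2 - 26*h*p + 28*p^2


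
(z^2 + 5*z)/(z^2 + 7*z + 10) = z/(z + 2)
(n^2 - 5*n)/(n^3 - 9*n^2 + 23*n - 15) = n/(n^2 - 4*n + 3)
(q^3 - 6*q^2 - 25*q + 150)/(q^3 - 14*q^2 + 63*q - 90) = (q + 5)/(q - 3)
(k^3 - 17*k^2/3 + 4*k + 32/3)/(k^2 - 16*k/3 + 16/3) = (3*k^2 - 5*k - 8)/(3*k - 4)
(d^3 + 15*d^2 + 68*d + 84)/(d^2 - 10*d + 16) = (d^3 + 15*d^2 + 68*d + 84)/(d^2 - 10*d + 16)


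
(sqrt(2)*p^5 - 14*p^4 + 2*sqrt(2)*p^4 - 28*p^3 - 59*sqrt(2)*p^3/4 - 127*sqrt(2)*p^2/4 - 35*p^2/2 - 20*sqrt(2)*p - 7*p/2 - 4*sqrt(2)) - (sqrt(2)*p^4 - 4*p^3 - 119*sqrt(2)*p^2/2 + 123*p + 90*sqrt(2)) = sqrt(2)*p^5 - 14*p^4 + sqrt(2)*p^4 - 24*p^3 - 59*sqrt(2)*p^3/4 - 35*p^2/2 + 111*sqrt(2)*p^2/4 - 253*p/2 - 20*sqrt(2)*p - 94*sqrt(2)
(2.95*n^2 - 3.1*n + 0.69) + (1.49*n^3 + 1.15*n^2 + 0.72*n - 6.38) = 1.49*n^3 + 4.1*n^2 - 2.38*n - 5.69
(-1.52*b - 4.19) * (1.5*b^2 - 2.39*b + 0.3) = -2.28*b^3 - 2.6522*b^2 + 9.5581*b - 1.257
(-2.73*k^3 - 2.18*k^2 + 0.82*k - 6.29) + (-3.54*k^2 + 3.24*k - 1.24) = -2.73*k^3 - 5.72*k^2 + 4.06*k - 7.53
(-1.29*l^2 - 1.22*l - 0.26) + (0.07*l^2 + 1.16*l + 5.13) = -1.22*l^2 - 0.0600000000000001*l + 4.87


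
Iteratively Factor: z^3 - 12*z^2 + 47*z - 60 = (z - 4)*(z^2 - 8*z + 15) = (z - 5)*(z - 4)*(z - 3)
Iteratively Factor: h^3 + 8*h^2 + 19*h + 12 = (h + 3)*(h^2 + 5*h + 4) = (h + 3)*(h + 4)*(h + 1)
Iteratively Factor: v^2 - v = (v - 1)*(v)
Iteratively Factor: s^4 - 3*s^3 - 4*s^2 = (s - 4)*(s^3 + s^2) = s*(s - 4)*(s^2 + s) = s^2*(s - 4)*(s + 1)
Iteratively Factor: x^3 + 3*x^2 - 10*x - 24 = (x + 4)*(x^2 - x - 6) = (x - 3)*(x + 4)*(x + 2)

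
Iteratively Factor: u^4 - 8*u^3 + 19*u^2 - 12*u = (u)*(u^3 - 8*u^2 + 19*u - 12) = u*(u - 1)*(u^2 - 7*u + 12) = u*(u - 4)*(u - 1)*(u - 3)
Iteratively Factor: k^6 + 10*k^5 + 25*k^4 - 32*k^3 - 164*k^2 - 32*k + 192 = (k + 2)*(k^5 + 8*k^4 + 9*k^3 - 50*k^2 - 64*k + 96) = (k - 2)*(k + 2)*(k^4 + 10*k^3 + 29*k^2 + 8*k - 48) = (k - 2)*(k + 2)*(k + 4)*(k^3 + 6*k^2 + 5*k - 12) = (k - 2)*(k + 2)*(k + 4)^2*(k^2 + 2*k - 3) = (k - 2)*(k - 1)*(k + 2)*(k + 4)^2*(k + 3)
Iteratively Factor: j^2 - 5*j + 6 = (j - 2)*(j - 3)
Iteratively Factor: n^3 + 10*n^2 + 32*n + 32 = (n + 4)*(n^2 + 6*n + 8) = (n + 4)^2*(n + 2)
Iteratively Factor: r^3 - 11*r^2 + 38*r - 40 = (r - 2)*(r^2 - 9*r + 20) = (r - 4)*(r - 2)*(r - 5)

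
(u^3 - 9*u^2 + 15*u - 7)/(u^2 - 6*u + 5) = (u^2 - 8*u + 7)/(u - 5)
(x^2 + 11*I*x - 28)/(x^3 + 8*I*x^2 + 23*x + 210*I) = (x + 4*I)/(x^2 + I*x + 30)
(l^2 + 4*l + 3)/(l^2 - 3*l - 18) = (l + 1)/(l - 6)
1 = 1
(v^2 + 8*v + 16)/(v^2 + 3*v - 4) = (v + 4)/(v - 1)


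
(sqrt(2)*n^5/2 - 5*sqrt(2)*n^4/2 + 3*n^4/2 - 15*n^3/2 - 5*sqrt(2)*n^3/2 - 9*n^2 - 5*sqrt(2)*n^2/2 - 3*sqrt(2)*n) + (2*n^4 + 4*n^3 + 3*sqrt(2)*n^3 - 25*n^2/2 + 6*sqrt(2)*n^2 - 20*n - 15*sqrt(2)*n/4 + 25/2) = sqrt(2)*n^5/2 - 5*sqrt(2)*n^4/2 + 7*n^4/2 - 7*n^3/2 + sqrt(2)*n^3/2 - 43*n^2/2 + 7*sqrt(2)*n^2/2 - 20*n - 27*sqrt(2)*n/4 + 25/2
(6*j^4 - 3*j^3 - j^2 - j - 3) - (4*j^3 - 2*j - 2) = 6*j^4 - 7*j^3 - j^2 + j - 1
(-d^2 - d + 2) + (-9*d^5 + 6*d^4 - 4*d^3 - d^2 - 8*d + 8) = -9*d^5 + 6*d^4 - 4*d^3 - 2*d^2 - 9*d + 10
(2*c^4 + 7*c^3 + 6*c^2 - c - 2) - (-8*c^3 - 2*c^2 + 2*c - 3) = 2*c^4 + 15*c^3 + 8*c^2 - 3*c + 1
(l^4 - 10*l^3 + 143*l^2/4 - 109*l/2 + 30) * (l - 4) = l^5 - 14*l^4 + 303*l^3/4 - 395*l^2/2 + 248*l - 120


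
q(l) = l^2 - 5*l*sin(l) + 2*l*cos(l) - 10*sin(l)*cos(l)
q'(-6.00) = 12.24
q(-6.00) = 30.18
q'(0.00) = -8.00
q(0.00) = 0.00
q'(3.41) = 15.87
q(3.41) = 7.02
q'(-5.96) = 12.45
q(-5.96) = 30.67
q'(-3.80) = -25.13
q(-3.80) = 36.92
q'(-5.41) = 14.05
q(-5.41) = 38.12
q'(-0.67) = 2.84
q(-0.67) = 2.19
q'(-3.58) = -30.66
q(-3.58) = 30.74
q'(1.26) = 2.17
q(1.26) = -6.55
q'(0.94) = -2.23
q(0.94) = -6.57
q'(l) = -2*l*sin(l) - 5*l*cos(l) + 2*l + 10*sin(l)^2 - 5*sin(l) - 10*cos(l)^2 + 2*cos(l)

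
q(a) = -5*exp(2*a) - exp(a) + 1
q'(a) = -10*exp(2*a) - exp(a)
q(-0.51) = -1.40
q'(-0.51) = -4.21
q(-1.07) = 0.07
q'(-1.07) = -1.52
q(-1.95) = 0.76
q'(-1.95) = -0.34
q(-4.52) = 0.99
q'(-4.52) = -0.01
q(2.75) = -1238.10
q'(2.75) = -2462.56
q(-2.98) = 0.94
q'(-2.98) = -0.08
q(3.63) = -7148.00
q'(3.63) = -14260.28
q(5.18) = -158032.59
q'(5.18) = -315889.50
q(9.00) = -328307947.77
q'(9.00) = -656607794.46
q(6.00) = -814176.39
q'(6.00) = -1627951.34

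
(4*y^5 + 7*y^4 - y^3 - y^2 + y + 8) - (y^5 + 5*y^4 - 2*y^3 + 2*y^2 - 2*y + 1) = 3*y^5 + 2*y^4 + y^3 - 3*y^2 + 3*y + 7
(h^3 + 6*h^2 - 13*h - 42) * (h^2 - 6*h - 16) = h^5 - 65*h^3 - 60*h^2 + 460*h + 672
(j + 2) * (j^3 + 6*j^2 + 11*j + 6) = j^4 + 8*j^3 + 23*j^2 + 28*j + 12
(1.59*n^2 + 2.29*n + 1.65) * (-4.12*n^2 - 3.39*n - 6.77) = -6.5508*n^4 - 14.8249*n^3 - 25.3254*n^2 - 21.0968*n - 11.1705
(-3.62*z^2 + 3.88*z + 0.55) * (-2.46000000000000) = 8.9052*z^2 - 9.5448*z - 1.353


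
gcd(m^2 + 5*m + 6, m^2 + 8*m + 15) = m + 3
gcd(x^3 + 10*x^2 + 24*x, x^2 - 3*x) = x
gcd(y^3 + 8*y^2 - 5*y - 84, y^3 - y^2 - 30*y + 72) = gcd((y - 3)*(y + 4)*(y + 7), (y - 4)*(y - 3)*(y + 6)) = y - 3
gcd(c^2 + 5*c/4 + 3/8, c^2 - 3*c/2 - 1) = c + 1/2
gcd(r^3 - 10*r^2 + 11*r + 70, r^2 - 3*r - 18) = 1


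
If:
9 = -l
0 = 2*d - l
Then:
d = -9/2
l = -9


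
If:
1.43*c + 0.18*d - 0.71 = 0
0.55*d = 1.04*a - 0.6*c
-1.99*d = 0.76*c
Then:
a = 0.20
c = 0.52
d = -0.20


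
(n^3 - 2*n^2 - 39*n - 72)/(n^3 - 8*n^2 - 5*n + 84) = (n^2 - 5*n - 24)/(n^2 - 11*n + 28)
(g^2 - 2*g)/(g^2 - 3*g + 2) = g/(g - 1)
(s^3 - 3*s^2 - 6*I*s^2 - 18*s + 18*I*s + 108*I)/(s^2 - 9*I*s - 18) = (s^2 - 3*s - 18)/(s - 3*I)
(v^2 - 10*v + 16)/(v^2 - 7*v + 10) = (v - 8)/(v - 5)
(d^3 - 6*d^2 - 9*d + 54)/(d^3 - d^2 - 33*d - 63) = (d^2 - 9*d + 18)/(d^2 - 4*d - 21)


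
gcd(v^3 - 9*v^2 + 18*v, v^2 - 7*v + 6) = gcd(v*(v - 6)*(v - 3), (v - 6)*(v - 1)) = v - 6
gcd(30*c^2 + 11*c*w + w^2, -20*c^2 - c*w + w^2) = 1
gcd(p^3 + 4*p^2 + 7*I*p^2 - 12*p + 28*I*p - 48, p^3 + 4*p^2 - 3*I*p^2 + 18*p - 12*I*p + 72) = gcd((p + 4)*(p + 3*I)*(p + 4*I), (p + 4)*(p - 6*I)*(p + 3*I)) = p^2 + p*(4 + 3*I) + 12*I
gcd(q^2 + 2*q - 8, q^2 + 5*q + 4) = q + 4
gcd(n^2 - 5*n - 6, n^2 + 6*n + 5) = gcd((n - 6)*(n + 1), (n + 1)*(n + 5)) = n + 1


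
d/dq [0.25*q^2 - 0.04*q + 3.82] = 0.5*q - 0.04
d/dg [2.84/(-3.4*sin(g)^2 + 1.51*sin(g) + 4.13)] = (19.312*sin(g) - 4.2884)*cos(g)/(-3.4*sin(g)^2 + 1.51*sin(g) + 4.13)^2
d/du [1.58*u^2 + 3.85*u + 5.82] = 3.16*u + 3.85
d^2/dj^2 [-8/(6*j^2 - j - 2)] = 16*(-36*j^2 + 6*j + (12*j - 1)^2 + 12)/(-6*j^2 + j + 2)^3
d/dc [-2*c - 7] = -2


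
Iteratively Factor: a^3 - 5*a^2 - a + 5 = (a - 1)*(a^2 - 4*a - 5) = (a - 5)*(a - 1)*(a + 1)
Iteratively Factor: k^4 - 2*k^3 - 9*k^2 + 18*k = (k - 2)*(k^3 - 9*k) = (k - 2)*(k + 3)*(k^2 - 3*k) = (k - 3)*(k - 2)*(k + 3)*(k)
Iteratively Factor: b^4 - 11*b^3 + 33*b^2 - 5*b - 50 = (b - 5)*(b^3 - 6*b^2 + 3*b + 10) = (b - 5)*(b + 1)*(b^2 - 7*b + 10) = (b - 5)*(b - 2)*(b + 1)*(b - 5)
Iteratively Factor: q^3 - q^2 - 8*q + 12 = (q - 2)*(q^2 + q - 6) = (q - 2)*(q + 3)*(q - 2)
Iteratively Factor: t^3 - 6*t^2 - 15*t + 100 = (t + 4)*(t^2 - 10*t + 25) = (t - 5)*(t + 4)*(t - 5)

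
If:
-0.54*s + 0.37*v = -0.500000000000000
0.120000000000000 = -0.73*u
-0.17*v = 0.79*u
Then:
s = 1.45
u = -0.16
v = 0.76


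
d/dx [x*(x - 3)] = 2*x - 3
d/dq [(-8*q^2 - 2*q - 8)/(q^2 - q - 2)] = 2*(5*q^2 + 24*q - 2)/(q^4 - 2*q^3 - 3*q^2 + 4*q + 4)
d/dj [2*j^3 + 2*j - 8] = 6*j^2 + 2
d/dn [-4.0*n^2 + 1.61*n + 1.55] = 1.61 - 8.0*n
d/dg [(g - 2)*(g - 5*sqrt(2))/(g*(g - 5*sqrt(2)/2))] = (4*g^2 + 5*sqrt(2)*g^2 - 40*sqrt(2)*g + 100)/(g^2*(2*g^2 - 10*sqrt(2)*g + 25))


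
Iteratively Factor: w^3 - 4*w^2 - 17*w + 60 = (w - 3)*(w^2 - w - 20) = (w - 5)*(w - 3)*(w + 4)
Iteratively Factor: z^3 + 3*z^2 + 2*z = (z + 2)*(z^2 + z) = (z + 1)*(z + 2)*(z)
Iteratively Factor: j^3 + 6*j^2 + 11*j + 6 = (j + 1)*(j^2 + 5*j + 6) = (j + 1)*(j + 2)*(j + 3)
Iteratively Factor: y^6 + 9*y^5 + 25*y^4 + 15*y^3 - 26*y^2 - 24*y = (y + 1)*(y^5 + 8*y^4 + 17*y^3 - 2*y^2 - 24*y) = (y + 1)*(y + 4)*(y^4 + 4*y^3 + y^2 - 6*y) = y*(y + 1)*(y + 4)*(y^3 + 4*y^2 + y - 6) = y*(y + 1)*(y + 3)*(y + 4)*(y^2 + y - 2) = y*(y + 1)*(y + 2)*(y + 3)*(y + 4)*(y - 1)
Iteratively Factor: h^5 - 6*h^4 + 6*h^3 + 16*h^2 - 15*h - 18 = (h - 2)*(h^4 - 4*h^3 - 2*h^2 + 12*h + 9) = (h - 2)*(h + 1)*(h^3 - 5*h^2 + 3*h + 9) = (h - 3)*(h - 2)*(h + 1)*(h^2 - 2*h - 3) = (h - 3)^2*(h - 2)*(h + 1)*(h + 1)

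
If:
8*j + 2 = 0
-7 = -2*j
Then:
No Solution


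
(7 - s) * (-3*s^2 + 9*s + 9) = 3*s^3 - 30*s^2 + 54*s + 63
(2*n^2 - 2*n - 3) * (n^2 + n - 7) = 2*n^4 - 19*n^2 + 11*n + 21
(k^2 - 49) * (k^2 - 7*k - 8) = k^4 - 7*k^3 - 57*k^2 + 343*k + 392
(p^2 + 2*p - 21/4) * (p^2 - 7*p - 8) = p^4 - 5*p^3 - 109*p^2/4 + 83*p/4 + 42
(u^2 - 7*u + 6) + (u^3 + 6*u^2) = u^3 + 7*u^2 - 7*u + 6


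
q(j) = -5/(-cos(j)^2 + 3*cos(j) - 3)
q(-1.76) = 1.39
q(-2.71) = 0.76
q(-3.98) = 0.92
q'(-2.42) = 0.44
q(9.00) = 0.76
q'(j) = -5*(-2*sin(j)*cos(j) + 3*sin(j))/(-cos(j)^2 + 3*cos(j) - 3)^2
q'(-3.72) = -0.33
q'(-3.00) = 0.07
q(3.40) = 0.73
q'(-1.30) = 2.31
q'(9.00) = -0.23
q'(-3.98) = -0.54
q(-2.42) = 0.86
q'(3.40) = 0.13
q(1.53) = 1.74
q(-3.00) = 0.72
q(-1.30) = 2.20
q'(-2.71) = 0.23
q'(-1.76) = 1.28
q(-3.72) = 0.80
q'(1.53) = -1.76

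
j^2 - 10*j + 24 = (j - 6)*(j - 4)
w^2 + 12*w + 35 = (w + 5)*(w + 7)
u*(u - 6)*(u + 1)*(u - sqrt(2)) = u^4 - 5*u^3 - sqrt(2)*u^3 - 6*u^2 + 5*sqrt(2)*u^2 + 6*sqrt(2)*u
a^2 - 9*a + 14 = (a - 7)*(a - 2)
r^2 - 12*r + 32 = (r - 8)*(r - 4)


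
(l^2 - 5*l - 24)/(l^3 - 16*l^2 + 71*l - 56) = (l + 3)/(l^2 - 8*l + 7)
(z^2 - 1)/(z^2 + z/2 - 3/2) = 2*(z + 1)/(2*z + 3)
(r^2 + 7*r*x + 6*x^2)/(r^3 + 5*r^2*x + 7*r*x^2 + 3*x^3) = (r + 6*x)/(r^2 + 4*r*x + 3*x^2)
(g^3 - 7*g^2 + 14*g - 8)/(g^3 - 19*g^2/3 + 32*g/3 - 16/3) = 3*(g - 2)/(3*g - 4)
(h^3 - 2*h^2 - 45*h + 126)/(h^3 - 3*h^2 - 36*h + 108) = (h + 7)/(h + 6)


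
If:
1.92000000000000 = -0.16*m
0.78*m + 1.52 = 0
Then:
No Solution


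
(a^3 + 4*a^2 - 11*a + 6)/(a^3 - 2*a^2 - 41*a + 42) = (a - 1)/(a - 7)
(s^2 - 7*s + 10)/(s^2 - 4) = (s - 5)/(s + 2)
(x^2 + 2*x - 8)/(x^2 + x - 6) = (x + 4)/(x + 3)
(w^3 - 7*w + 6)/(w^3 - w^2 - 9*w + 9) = (w - 2)/(w - 3)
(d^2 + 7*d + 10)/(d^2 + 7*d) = (d^2 + 7*d + 10)/(d*(d + 7))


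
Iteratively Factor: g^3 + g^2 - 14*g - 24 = (g + 2)*(g^2 - g - 12) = (g + 2)*(g + 3)*(g - 4)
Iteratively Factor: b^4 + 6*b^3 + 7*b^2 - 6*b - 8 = (b - 1)*(b^3 + 7*b^2 + 14*b + 8) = (b - 1)*(b + 4)*(b^2 + 3*b + 2) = (b - 1)*(b + 1)*(b + 4)*(b + 2)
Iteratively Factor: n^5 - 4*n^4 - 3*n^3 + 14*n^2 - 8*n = (n - 1)*(n^4 - 3*n^3 - 6*n^2 + 8*n) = (n - 4)*(n - 1)*(n^3 + n^2 - 2*n) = (n - 4)*(n - 1)*(n + 2)*(n^2 - n) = (n - 4)*(n - 1)^2*(n + 2)*(n)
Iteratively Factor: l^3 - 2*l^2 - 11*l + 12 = (l + 3)*(l^2 - 5*l + 4) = (l - 1)*(l + 3)*(l - 4)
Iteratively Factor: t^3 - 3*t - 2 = (t - 2)*(t^2 + 2*t + 1) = (t - 2)*(t + 1)*(t + 1)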